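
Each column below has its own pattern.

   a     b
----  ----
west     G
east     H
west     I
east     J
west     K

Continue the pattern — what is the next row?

east  L

Column a: alternates west ↔ east, so west, east, west, east, west → east.
Column b — letters move forward 1 place in the alphabet: G, H, I, J, K → L.
So the next row is east  L.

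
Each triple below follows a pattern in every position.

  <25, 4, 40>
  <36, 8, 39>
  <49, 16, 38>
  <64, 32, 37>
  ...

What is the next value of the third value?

Third value: −1 each step, so 40, 39, 38, 37 → 36.

36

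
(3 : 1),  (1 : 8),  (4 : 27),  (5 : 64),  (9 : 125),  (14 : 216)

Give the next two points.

(23 : 343), (37 : 512)

First entry: each term is the sum of the two before it; 3, 1, 4, 5, 9, 14 → 23 → 37.
Second entry: perfect cubes: 1³, 2³, 3³, …, so 1, 8, 27, 64, 125, 216 → 343 → 512.
Putting the parts together: (23 : 343) and then (37 : 512).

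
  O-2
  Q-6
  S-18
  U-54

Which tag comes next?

Letter: letters move forward 2 places in the alphabet, so O, Q, S, U → W.
Second component goes 2, 6, 18, 54 → 162 (×3 each step).
Putting it together: W-162.

W-162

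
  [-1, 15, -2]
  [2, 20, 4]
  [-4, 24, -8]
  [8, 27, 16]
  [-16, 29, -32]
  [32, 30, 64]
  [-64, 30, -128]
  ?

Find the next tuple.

[128, 29, 256]

First part: ×(-2) each step; -1, 2, -4, 8, -16, 32, -64 → 128.
Second part: 15, 20, 24, 27, 29, 30, 30 → 29 (differences are 5, 4, 3, … (decreasing by 1 each time)).
Third part: -2, 4, -8, 16, -32, 64, -128 → 256 (always 2 × the first part).
Combining the parts gives [128, 29, 256].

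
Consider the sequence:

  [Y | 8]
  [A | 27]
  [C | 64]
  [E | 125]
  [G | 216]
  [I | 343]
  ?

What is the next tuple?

[K | 512]

Letter goes Y, A, C, E, G, I → K (letters move forward 2 places in the alphabet, wrapping Z→A).
For the second entry, perfect cubes: 2³, 3³, 4³, …: 8, 27, 64, 125, 216, 343 → 512.
Combining the parts gives [K | 512].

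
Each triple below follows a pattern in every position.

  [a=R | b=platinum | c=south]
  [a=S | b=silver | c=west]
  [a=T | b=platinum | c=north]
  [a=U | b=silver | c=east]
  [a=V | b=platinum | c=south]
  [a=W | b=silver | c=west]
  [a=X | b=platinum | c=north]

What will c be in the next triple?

east

A: R, S, T, U, V, W, X → Y (letters move forward 1 place in the alphabet).
B: alternates platinum ↔ silver; platinum, silver, platinum, silver, platinum, silver, platinum → silver.
C goes south, west, north, east, south, west, north → east (repeats south → west → north → east).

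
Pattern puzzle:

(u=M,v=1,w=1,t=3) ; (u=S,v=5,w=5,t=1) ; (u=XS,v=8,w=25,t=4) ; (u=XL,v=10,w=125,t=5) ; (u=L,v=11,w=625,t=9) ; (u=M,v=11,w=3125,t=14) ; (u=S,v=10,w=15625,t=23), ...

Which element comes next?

(u=XS,v=8,w=78125,t=37)

U: M, S, XS, XL, L, M, S → XS (repeats M → S → XS → XL → L).
V: differences are 4, 3, 2, … (decreasing by 1 each time), so 1, 5, 8, 10, 11, 11, 10 → 8.
For the w, ×5 each step: 1, 5, 25, 125, 625, 3125, 15625 → 78125.
T: each term is the sum of the two before it; 3, 1, 4, 5, 9, 14, 23 → 37.
Putting it together: (u=XS,v=8,w=78125,t=37).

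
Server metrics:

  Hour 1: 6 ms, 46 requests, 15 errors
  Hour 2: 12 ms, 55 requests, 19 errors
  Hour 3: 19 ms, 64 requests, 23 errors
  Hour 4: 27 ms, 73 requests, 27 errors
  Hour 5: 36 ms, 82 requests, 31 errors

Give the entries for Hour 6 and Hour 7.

46 ms, 91 requests, 35 errors; 57 ms, 100 requests, 39 errors

Ms: differences are 6, 7, 8, … (increasing by 1 each time); 6, 12, 19, 27, 36 → 46 → 57.
Requests goes 46, 55, 64, 73, 82 → 91 → 100 (+9 each step).
Errors — +4 each step: 15, 19, 23, 27, 31 → 35 → 39.
So the next two lines are 46 ms, 91 requests, 35 errors and 57 ms, 100 requests, 39 errors.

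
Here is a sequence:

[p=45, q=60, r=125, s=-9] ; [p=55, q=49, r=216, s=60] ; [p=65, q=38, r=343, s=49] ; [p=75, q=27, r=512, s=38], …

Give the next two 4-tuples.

P goes 45, 55, 65, 75 → 85 → 95 (+10 each step).
Q goes 60, 49, 38, 27 → 16 → 5 (−11 each step).
For the r, perfect cubes: 5³, 6³, 7³, …: 125, 216, 343, 512 → 729 → 1000.
S: always the previous value of the q, so -9, 60, 49, 38 → 27 → 16.
Putting the parts together: [p=85, q=16, r=729, s=27] and then [p=95, q=5, r=1000, s=16].

[p=85, q=16, r=729, s=27], [p=95, q=5, r=1000, s=16]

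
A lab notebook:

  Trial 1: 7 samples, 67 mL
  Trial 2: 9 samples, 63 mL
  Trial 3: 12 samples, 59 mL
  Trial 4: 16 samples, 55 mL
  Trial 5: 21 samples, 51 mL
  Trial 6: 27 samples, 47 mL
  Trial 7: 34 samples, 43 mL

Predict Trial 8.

42 samples, 39 mL

For the samples, differences are 2, 3, 4, … (increasing by 1 each time): 7, 9, 12, 16, 21, 27, 34 → 42.
ML: 67, 63, 59, 55, 51, 47, 43 → 39 (−4 each step).
Putting it together: 42 samples, 39 mL.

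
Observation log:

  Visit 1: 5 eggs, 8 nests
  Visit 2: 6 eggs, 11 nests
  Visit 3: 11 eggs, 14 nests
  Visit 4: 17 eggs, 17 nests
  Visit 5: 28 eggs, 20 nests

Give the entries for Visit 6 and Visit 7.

Eggs: 5, 6, 11, 17, 28 → 45 → 73 (each term is the sum of the two before it).
For the nests, +3 each step: 8, 11, 14, 17, 20 → 23 → 26.
So the next two lines are 45 eggs, 23 nests and 73 eggs, 26 nests.

45 eggs, 23 nests; 73 eggs, 26 nests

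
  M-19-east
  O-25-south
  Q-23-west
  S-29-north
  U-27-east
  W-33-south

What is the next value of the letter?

For the letter, letters move forward 2 places in the alphabet: M, O, Q, S, U, W → Y.

Y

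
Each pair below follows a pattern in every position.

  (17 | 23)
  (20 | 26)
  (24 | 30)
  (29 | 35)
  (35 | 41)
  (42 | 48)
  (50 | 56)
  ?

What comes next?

First component goes 17, 20, 24, 29, 35, 42, 50 → 59 (differences are 3, 4, 5, … (increasing by 1 each time)).
Second component — always 6 more than the first component: 23, 26, 30, 35, 41, 48, 56 → 65.
So the next pair is (59 | 65).

(59 | 65)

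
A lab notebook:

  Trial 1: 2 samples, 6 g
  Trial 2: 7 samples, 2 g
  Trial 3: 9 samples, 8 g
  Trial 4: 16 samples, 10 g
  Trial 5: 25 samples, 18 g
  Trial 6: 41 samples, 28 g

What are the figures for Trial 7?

66 samples, 46 g

Samples goes 2, 7, 9, 16, 25, 41 → 66 (each term is the sum of the two before it).
G: 6, 2, 8, 10, 18, 28 → 46 (each term is the sum of the two before it).
So the next line is 66 samples, 46 g.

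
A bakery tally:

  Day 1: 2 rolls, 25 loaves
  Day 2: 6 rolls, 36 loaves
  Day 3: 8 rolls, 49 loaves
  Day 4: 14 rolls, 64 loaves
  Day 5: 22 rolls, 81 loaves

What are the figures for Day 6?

36 rolls, 100 loaves

Rolls: each term is the sum of the two before it, so 2, 6, 8, 14, 22 → 36.
Loaves goes 25, 36, 49, 64, 81 → 100 (perfect squares: 5², 6², 7², …).
So the next row is 36 rolls, 100 loaves.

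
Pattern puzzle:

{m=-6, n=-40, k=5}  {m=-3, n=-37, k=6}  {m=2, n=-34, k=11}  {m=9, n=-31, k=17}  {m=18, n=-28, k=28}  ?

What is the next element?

{m=29, n=-25, k=45}

M: differences are 3, 5, 7, … (increasing by 2 each time); -6, -3, 2, 9, 18 → 29.
N: -40, -37, -34, -31, -28 → -25 (+3 each step).
K: each term is the sum of the two before it, so 5, 6, 11, 17, 28 → 45.
Combining the parts gives {m=29, n=-25, k=45}.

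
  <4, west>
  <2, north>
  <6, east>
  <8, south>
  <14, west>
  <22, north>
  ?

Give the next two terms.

<36, east>, <58, south>

First component — each term is the sum of the two before it: 4, 2, 6, 8, 14, 22 → 36 → 58.
Direction: repeats west → north → east → south, so west, north, east, south, west, north → east → south.
Putting the parts together: <36, east> and then <58, south>.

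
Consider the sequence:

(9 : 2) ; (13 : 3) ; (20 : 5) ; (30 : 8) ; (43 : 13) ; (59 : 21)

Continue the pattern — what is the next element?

For the first slot, differences are 4, 7, 10, … (increasing by 3 each time): 9, 13, 20, 30, 43, 59 → 78.
Second slot goes 2, 3, 5, 8, 13, 21 → 34 (each term is the sum of the two before it).
Putting it together: (78 : 34).

(78 : 34)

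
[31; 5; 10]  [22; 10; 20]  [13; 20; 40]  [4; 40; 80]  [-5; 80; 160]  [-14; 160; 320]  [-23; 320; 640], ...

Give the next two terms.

First component: −9 each step, so 31, 22, 13, 4, -5, -14, -23 → -32 → -41.
Second component goes 5, 10, 20, 40, 80, 160, 320 → 640 → 1280 (×2 each step).
Third component: always 2 × the second component, so 10, 20, 40, 80, 160, 320, 640 → 1280 → 2560.
So the next two terms are [-32; 640; 1280] and [-41; 1280; 2560].

[-32; 640; 1280], [-41; 1280; 2560]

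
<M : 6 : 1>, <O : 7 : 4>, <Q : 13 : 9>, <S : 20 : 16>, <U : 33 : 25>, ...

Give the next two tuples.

Letter: letters move forward 2 places in the alphabet, so M, O, Q, S, U → W → Y.
Second part: 6, 7, 13, 20, 33 → 53 → 86 (each term is the sum of the two before it).
Third part goes 1, 4, 9, 16, 25 → 36 → 49 (perfect squares: 1², 2², 3², …).
So the next two tuples are <W : 53 : 36> and <Y : 86 : 49>.

<W : 53 : 36>, <Y : 86 : 49>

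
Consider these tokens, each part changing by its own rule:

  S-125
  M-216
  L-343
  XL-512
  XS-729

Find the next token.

Size: runs through clothing sizes XS→XL; S, M, L, XL, XS → S.
Second component: perfect cubes: 5³, 6³, 7³, …, so 125, 216, 343, 512, 729 → 1000.
So the next token is S-1000.

S-1000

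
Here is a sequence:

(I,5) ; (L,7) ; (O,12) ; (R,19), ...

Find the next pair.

(U,31)

Letter: letters move forward 3 places in the alphabet, so I, L, O, R → U.
Second coordinate: 5, 7, 12, 19 → 31 (each term is the sum of the two before it).
Putting it together: (U,31).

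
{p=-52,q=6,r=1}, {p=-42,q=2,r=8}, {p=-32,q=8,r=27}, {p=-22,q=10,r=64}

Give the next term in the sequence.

For the p, +10 each step: -52, -42, -32, -22 → -12.
Q — each term is the sum of the two before it: 6, 2, 8, 10 → 18.
R: 1, 8, 27, 64 → 125 (perfect cubes: 1³, 2³, 3³, …).
So the next term is {p=-12,q=18,r=125}.

{p=-12,q=18,r=125}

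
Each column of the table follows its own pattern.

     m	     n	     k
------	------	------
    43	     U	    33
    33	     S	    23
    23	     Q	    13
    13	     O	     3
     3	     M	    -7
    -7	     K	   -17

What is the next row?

-17  I  -27

Column m goes 43, 33, 23, 13, 3, -7 → -17 (−10 each step).
Column n — letters move back 2 places in the alphabet: U, S, Q, O, M, K → I.
Column k goes 33, 23, 13, 3, -7, -17 → -27 (always 10 less than the column m).
So the next row is -17  I  -27.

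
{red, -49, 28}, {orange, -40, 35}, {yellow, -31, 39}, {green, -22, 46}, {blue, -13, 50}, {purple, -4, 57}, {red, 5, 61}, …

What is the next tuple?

Colour: repeats red → orange → yellow → green → blue → purple; red, orange, yellow, green, blue, purple, red → orange.
Second component: +9 each step; -49, -40, -31, -22, -13, -4, 5 → 14.
Third component: alternating steps +7, +4, +7, +4, …, so 28, 35, 39, 46, 50, 57, 61 → 68.
So the next tuple is {orange, 14, 68}.

{orange, 14, 68}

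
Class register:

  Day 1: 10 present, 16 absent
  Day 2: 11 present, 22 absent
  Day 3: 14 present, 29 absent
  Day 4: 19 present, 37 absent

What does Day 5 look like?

Present: differences are 1, 3, 5, … (increasing by 2 each time), so 10, 11, 14, 19 → 26.
Absent: differences are 6, 7, 8, … (increasing by 1 each time), so 16, 22, 29, 37 → 46.
So the next row is 26 present, 46 absent.

26 present, 46 absent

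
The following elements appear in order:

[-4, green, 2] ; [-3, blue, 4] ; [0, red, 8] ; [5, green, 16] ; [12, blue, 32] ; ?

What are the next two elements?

First coordinate: differences are 1, 3, 5, … (increasing by 2 each time); -4, -3, 0, 5, 12 → 21 → 32.
Colour: repeats green → blue → red; green, blue, red, green, blue → red → green.
Third coordinate — ×2 each step: 2, 4, 8, 16, 32 → 64 → 128.
Putting the parts together: [21, red, 64] and then [32, green, 128].

[21, red, 64], [32, green, 128]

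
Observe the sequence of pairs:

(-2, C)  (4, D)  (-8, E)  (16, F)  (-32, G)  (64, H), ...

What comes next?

First coordinate: -2, 4, -8, 16, -32, 64 → -128 (×(-2) each step).
Letter: letters move forward 1 place in the alphabet; C, D, E, F, G, H → I.
So the next pair is (-128, I).

(-128, I)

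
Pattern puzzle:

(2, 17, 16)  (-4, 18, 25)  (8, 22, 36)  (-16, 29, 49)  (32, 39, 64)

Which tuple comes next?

(-64, 52, 81)

First coordinate: ×(-2) each step, so 2, -4, 8, -16, 32 → -64.
For the second coordinate, differences are 1, 4, 7, … (increasing by 3 each time): 17, 18, 22, 29, 39 → 52.
Third coordinate: 16, 25, 36, 49, 64 → 81 (perfect squares: 4², 5², 6², …).
So the next tuple is (-64, 52, 81).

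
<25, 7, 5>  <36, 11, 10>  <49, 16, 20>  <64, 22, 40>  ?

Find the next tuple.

For the first component, perfect squares: 5², 6², 7², …: 25, 36, 49, 64 → 81.
Second component goes 7, 11, 16, 22 → 29 (differences are 4, 5, 6, … (increasing by 1 each time)).
For the third component, ×2 each step: 5, 10, 20, 40 → 80.
Combining the parts gives <81, 29, 80>.

<81, 29, 80>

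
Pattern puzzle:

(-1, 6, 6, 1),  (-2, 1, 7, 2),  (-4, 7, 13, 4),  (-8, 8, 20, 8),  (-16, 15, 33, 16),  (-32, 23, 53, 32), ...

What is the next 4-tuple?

First value: ×2 each step; -1, -2, -4, -8, -16, -32 → -64.
Second value: each term is the sum of the two before it; 6, 1, 7, 8, 15, 23 → 38.
Third value: each term is the sum of the two before it; 6, 7, 13, 20, 33, 53 → 86.
Fourth value goes 1, 2, 4, 8, 16, 32 → 64 (×2 each step).
So the next 4-tuple is (-64, 38, 86, 64).

(-64, 38, 86, 64)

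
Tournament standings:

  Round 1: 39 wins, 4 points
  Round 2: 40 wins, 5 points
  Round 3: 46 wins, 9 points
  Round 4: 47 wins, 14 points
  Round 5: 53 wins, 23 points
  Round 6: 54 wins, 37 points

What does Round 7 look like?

For the wins, alternating steps +1, +6, +1, +6, …: 39, 40, 46, 47, 53, 54 → 60.
Points goes 4, 5, 9, 14, 23, 37 → 60 (each term is the sum of the two before it).
Putting it together: 60 wins, 60 points.

60 wins, 60 points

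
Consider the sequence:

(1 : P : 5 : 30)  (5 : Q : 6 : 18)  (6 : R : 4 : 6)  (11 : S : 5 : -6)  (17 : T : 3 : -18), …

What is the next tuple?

First slot: 1, 5, 6, 11, 17 → 28 (each term is the sum of the two before it).
Letter: letters move forward 1 place in the alphabet, so P, Q, R, S, T → U.
Third slot — alternating steps +1, −2, +1, −2, …: 5, 6, 4, 5, 3 → 4.
Fourth slot goes 30, 18, 6, -6, -18 → -30 (−12 each step).
Putting it together: (28 : U : 4 : -30).

(28 : U : 4 : -30)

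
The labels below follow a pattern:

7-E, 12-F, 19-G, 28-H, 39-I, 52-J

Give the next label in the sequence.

First component: 7, 12, 19, 28, 39, 52 → 67 (differences are 5, 7, 9, … (increasing by 2 each time)).
Letter goes E, F, G, H, I, J → K (letters move forward 1 place in the alphabet).
Combining the parts gives 67-K.

67-K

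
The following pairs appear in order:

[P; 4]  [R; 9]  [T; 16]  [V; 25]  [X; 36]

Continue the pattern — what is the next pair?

[Z; 49]

Letter: letters move forward 2 places in the alphabet; P, R, T, V, X → Z.
Second coordinate — perfect squares: 2², 3², 4², …: 4, 9, 16, 25, 36 → 49.
So the next pair is [Z; 49].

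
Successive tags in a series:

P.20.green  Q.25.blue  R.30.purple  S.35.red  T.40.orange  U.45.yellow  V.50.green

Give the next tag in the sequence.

Letter goes P, Q, R, S, T, U, V → W (letters move forward 1 place in the alphabet).
For the second component, +5 each step: 20, 25, 30, 35, 40, 45, 50 → 55.
Colour — repeats green → blue → purple → red → orange → yellow: green, blue, purple, red, orange, yellow, green → blue.
Combining the parts gives W.55.blue.

W.55.blue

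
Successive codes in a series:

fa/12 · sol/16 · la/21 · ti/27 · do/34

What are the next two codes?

re/42, mi/51

Note goes fa, sol, la, ti, do → re → mi (runs through the solfège scale do→ti).
Second component goes 12, 16, 21, 27, 34 → 42 → 51 (differences are 4, 5, 6, … (increasing by 1 each time)).
Putting the parts together: re/42 and then mi/51.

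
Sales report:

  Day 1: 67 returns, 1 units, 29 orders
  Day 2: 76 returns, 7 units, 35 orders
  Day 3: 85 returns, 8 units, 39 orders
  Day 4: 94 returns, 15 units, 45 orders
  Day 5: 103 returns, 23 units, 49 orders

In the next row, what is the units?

38

Returns — +9 each step: 67, 76, 85, 94, 103 → 112.
Units: 1, 7, 8, 15, 23 → 38 (each term is the sum of the two before it).
Orders: alternating steps +6, +4, +6, +4, …, so 29, 35, 39, 45, 49 → 55.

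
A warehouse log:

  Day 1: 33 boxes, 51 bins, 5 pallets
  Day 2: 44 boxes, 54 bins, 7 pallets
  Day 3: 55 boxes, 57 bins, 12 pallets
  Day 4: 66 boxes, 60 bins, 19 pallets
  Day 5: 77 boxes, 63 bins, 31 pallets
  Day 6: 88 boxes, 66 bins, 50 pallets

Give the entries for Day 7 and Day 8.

99 boxes, 69 bins, 81 pallets; 110 boxes, 72 bins, 131 pallets

Boxes goes 33, 44, 55, 66, 77, 88 → 99 → 110 (+11 each step).
Bins — +3 each step: 51, 54, 57, 60, 63, 66 → 69 → 72.
Pallets goes 5, 7, 12, 19, 31, 50 → 81 → 131 (each term is the sum of the two before it).
Putting the parts together: 99 boxes, 69 bins, 81 pallets and then 110 boxes, 72 bins, 131 pallets.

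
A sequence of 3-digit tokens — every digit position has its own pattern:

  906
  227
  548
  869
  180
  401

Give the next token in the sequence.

First digit: 9, 2, 5, 8, 1, 4 → 7 (+3 each step, mod 10).
Second digit: +2 each step, mod 10; 0, 2, 4, 6, 8, 0 → 2.
Third digit: 6, 7, 8, 9, 0, 1 → 2 (+1 each step, mod 10).
So the next token is 722.

722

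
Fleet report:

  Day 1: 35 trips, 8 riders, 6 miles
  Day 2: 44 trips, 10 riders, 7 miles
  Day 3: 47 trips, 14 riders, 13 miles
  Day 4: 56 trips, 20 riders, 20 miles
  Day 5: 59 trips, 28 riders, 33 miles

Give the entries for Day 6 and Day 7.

68 trips, 38 riders, 53 miles; 71 trips, 50 riders, 86 miles

Trips: 35, 44, 47, 56, 59 → 68 → 71 (alternating steps +9, +3, +9, +3, …).
Riders — differences are 2, 4, 6, … (increasing by 2 each time): 8, 10, 14, 20, 28 → 38 → 50.
Miles — each term is the sum of the two before it: 6, 7, 13, 20, 33 → 53 → 86.
So the next two lines are 68 trips, 38 riders, 53 miles and 71 trips, 50 riders, 86 miles.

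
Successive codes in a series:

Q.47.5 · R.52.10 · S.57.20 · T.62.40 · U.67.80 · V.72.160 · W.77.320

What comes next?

X.82.640

Letter goes Q, R, S, T, U, V, W → X (letters move forward 1 place in the alphabet).
For the second component, +5 each step: 47, 52, 57, 62, 67, 72, 77 → 82.
Third component: ×2 each step; 5, 10, 20, 40, 80, 160, 320 → 640.
Combining the parts gives X.82.640.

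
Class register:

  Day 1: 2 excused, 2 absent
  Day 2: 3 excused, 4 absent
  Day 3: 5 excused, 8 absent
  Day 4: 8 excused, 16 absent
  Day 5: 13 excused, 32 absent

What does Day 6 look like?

Excused: 2, 3, 5, 8, 13 → 21 (each term is the sum of the two before it).
Absent: ×2 each step, so 2, 4, 8, 16, 32 → 64.
Combining the parts gives 21 excused, 64 absent.

21 excused, 64 absent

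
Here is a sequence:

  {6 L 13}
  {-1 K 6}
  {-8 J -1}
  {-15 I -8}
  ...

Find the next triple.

First value: 6, -1, -8, -15 → -22 (−7 each step).
Letter — letters move back 1 place in the alphabet: L, K, J, I → H.
Third value goes 13, 6, -1, -8 → -15 (always 7 more than the first value).
Putting it together: {-22 H -15}.

{-22 H -15}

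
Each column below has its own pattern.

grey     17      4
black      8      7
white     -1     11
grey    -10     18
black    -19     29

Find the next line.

Shade — repeats grey → black → white: grey, black, white, grey, black → white.
Second component — −9 each step: 17, 8, -1, -10, -19 → -28.
Third component: 4, 7, 11, 18, 29 → 47 (each term is the sum of the two before it).
Putting it together: white  -28  47.

white  -28  47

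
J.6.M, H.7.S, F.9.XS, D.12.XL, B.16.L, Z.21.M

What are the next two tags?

Letter goes J, H, F, D, B, Z → X → V (letters move back 2 places in the alphabet, wrapping A→Z).
Second component: 6, 7, 9, 12, 16, 21 → 27 → 34 (differences are 1, 2, 3, … (increasing by 1 each time)).
Size: repeats M → S → XS → XL → L; M, S, XS, XL, L, M → S → XS.
Putting the parts together: X.27.S and then V.34.XS.

X.27.S, V.34.XS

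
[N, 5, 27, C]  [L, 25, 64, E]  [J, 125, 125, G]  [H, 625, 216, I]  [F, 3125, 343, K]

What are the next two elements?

[D, 15625, 512, M], [B, 78125, 729, O]

For the first letter, letters move back 2 places in the alphabet: N, L, J, H, F → D → B.
Second slot goes 5, 25, 125, 625, 3125 → 15625 → 78125 (×5 each step).
Third slot goes 27, 64, 125, 216, 343 → 512 → 729 (perfect cubes: 3³, 4³, 5³, …).
Second letter goes C, E, G, I, K → M → O (letters move forward 2 places in the alphabet).
Putting the parts together: [D, 15625, 512, M] and then [B, 78125, 729, O].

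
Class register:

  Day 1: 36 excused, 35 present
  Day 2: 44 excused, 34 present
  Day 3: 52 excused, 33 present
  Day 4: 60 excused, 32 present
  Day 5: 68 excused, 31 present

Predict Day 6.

76 excused, 30 present

Excused — +8 each step: 36, 44, 52, 60, 68 → 76.
For the present, −1 each step: 35, 34, 33, 32, 31 → 30.
So the next record is 76 excused, 30 present.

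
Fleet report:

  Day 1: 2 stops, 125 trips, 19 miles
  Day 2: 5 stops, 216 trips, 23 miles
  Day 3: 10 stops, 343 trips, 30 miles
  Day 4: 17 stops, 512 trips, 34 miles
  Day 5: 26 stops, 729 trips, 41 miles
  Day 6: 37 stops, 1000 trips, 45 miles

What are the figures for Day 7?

Stops: differences are 3, 5, 7, … (increasing by 2 each time); 2, 5, 10, 17, 26, 37 → 50.
Trips: 125, 216, 343, 512, 729, 1000 → 1331 (perfect cubes: 5³, 6³, 7³, …).
Miles goes 19, 23, 30, 34, 41, 45 → 52 (alternating steps +4, +7, +4, +7, …).
So the next record is 50 stops, 1331 trips, 52 miles.

50 stops, 1331 trips, 52 miles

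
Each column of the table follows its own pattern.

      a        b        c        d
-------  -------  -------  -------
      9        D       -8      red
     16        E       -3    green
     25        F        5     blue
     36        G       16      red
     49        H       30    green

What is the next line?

64  I  47  blue

For the column a, perfect squares: 3², 4², 5², …: 9, 16, 25, 36, 49 → 64.
Column b: letters move forward 1 place in the alphabet, so D, E, F, G, H → I.
Column c: -8, -3, 5, 16, 30 → 47 (differences are 5, 8, 11, … (increasing by 3 each time)).
Column d: repeats red → green → blue; red, green, blue, red, green → blue.
Putting it together: 64  I  47  blue.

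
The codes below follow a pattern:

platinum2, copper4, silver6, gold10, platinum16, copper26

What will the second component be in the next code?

42

Second component: each term is the sum of the two before it, so 2, 4, 6, 10, 16, 26 → 42.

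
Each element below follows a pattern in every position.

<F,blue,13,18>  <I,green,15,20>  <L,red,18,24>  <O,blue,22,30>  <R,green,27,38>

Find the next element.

Letter: F, I, L, O, R → U (letters move forward 3 places in the alphabet).
Colour: blue, green, red, blue, green → red (repeats blue → green → red).
Third component goes 13, 15, 18, 22, 27 → 33 (differences are 2, 3, 4, … (increasing by 1 each time)).
Fourth component — differences are 2, 4, 6, … (increasing by 2 each time): 18, 20, 24, 30, 38 → 48.
Putting it together: <U,red,33,48>.

<U,red,33,48>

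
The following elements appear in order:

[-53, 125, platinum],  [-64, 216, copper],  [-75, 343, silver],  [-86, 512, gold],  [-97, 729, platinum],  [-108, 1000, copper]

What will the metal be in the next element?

First entry: -53, -64, -75, -86, -97, -108 → -119 (−11 each step).
Second entry — perfect cubes: 5³, 6³, 7³, …: 125, 216, 343, 512, 729, 1000 → 1331.
Metal: repeats platinum → copper → silver → gold; platinum, copper, silver, gold, platinum, copper → silver.

silver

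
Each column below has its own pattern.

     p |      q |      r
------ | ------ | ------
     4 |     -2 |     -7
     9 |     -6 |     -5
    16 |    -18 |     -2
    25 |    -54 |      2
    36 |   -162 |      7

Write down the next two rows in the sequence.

Column p goes 4, 9, 16, 25, 36 → 49 → 64 (perfect squares: 2², 3², 4², …).
Column q: ×3 each step; -2, -6, -18, -54, -162 → -486 → -1458.
Column r: -7, -5, -2, 2, 7 → 13 → 20 (differences are 2, 3, 4, … (increasing by 1 each time)).
So the next two rows are 49  -486  13 and 64  -1458  20.

49  -486  13; 64  -1458  20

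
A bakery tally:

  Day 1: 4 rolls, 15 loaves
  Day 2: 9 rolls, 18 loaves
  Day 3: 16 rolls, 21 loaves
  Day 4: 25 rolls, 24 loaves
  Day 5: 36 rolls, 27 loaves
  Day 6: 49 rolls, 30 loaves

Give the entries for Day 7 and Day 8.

64 rolls, 33 loaves; 81 rolls, 36 loaves

Rolls — perfect squares: 2², 3², 4², …: 4, 9, 16, 25, 36, 49 → 64 → 81.
Loaves goes 15, 18, 21, 24, 27, 30 → 33 → 36 (+3 each step).
Putting the parts together: 64 rolls, 33 loaves and then 81 rolls, 36 loaves.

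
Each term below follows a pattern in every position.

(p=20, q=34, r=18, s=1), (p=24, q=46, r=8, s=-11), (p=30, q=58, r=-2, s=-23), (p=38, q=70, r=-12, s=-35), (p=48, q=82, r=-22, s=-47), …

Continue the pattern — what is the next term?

P: 20, 24, 30, 38, 48 → 60 (differences are 4, 6, 8, … (increasing by 2 each time)).
Q: +12 each step; 34, 46, 58, 70, 82 → 94.
For the r, −10 each step: 18, 8, -2, -12, -22 → -32.
S: −12 each step, so 1, -11, -23, -35, -47 → -59.
Putting it together: (p=60, q=94, r=-32, s=-59).

(p=60, q=94, r=-32, s=-59)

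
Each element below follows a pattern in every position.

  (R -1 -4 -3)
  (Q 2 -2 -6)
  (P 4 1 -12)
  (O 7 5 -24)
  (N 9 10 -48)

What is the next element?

Letter: R, Q, P, O, N → M (letters move back 1 place in the alphabet).
Second component — alternating steps +3, +2, +3, +2, …: -1, 2, 4, 7, 9 → 12.
Third component: -4, -2, 1, 5, 10 → 16 (differences are 2, 3, 4, … (increasing by 1 each time)).
Fourth component goes -3, -6, -12, -24, -48 → -96 (×2 each step).
Putting it together: (M 12 16 -96).

(M 12 16 -96)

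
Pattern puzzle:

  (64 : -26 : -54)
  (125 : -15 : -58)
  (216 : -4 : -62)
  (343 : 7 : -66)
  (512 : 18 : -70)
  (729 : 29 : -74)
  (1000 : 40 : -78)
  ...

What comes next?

(1331 : 51 : -82)

For the first value, perfect cubes: 4³, 5³, 6³, …: 64, 125, 216, 343, 512, 729, 1000 → 1331.
Second value — +11 each step: -26, -15, -4, 7, 18, 29, 40 → 51.
Third value: −4 each step, so -54, -58, -62, -66, -70, -74, -78 → -82.
Putting it together: (1331 : 51 : -82).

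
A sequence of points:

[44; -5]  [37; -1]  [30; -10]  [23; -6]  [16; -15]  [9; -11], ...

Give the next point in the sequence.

[2; -20]

First coordinate: −7 each step, so 44, 37, 30, 23, 16, 9 → 2.
Second coordinate: alternating steps +4, −9, +4, −9, …; -5, -1, -10, -6, -15, -11 → -20.
Combining the parts gives [2; -20].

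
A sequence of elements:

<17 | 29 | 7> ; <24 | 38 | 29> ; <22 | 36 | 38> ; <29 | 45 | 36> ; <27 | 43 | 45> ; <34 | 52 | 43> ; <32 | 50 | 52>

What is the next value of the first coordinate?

First coordinate goes 17, 24, 22, 29, 27, 34, 32 → 39 (alternating steps +7, −2, +7, −2, …).
Second coordinate: 29, 38, 36, 45, 43, 52, 50 → 59 (alternating steps +9, −2, +9, −2, …).
Third coordinate — always the previous value of the second coordinate: 7, 29, 38, 36, 45, 43, 52 → 50.

39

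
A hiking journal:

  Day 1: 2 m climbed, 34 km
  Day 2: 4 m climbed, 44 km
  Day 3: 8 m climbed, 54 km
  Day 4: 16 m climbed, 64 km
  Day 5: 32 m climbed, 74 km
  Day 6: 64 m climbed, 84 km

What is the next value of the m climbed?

128

M climbed — ×2 each step: 2, 4, 8, 16, 32, 64 → 128.
Km: +10 each step, so 34, 44, 54, 64, 74, 84 → 94.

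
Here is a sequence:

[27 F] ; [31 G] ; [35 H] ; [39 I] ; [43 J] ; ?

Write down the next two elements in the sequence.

For the first coordinate, +4 each step: 27, 31, 35, 39, 43 → 47 → 51.
Letter goes F, G, H, I, J → K → L (letters move forward 1 place in the alphabet).
Putting the parts together: [47 K] and then [51 L].

[47 K], [51 L]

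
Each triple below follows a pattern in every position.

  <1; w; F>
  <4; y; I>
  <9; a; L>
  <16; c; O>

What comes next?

<25; e; R>

First entry: perfect squares: 1², 2², 3², …, so 1, 4, 9, 16 → 25.
First letter: letters move forward 2 places in the alphabet, wrapping Z→A, so w, y, a, c → e.
Second letter — letters move forward 3 places in the alphabet: F, I, L, O → R.
Combining the parts gives <25; e; R>.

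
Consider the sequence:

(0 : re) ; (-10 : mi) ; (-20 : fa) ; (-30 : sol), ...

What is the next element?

(-40 : la)

First value: −10 each step; 0, -10, -20, -30 → -40.
Note: runs through the solfège scale do→ti; re, mi, fa, sol → la.
Combining the parts gives (-40 : la).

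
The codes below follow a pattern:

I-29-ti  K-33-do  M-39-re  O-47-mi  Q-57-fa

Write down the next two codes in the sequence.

Letter: letters move forward 2 places in the alphabet, so I, K, M, O, Q → S → U.
Second component: differences are 4, 6, 8, … (increasing by 2 each time); 29, 33, 39, 47, 57 → 69 → 83.
Note goes ti, do, re, mi, fa → sol → la (runs through the solfège scale do→ti).
Putting the parts together: S-69-sol and then U-83-la.

S-69-sol then U-83-la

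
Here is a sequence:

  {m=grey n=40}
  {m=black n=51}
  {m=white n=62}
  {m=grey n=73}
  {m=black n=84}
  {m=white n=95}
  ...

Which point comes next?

{m=grey n=106}

For the m, repeats grey → black → white: grey, black, white, grey, black, white → grey.
N: 40, 51, 62, 73, 84, 95 → 106 (+11 each step).
Putting it together: {m=grey n=106}.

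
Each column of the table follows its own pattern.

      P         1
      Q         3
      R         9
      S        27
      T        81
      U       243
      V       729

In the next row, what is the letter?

For the letter, letters move forward 1 place in the alphabet: P, Q, R, S, T, U, V → W.
Second component: ×3 each step; 1, 3, 9, 27, 81, 243, 729 → 2187.

W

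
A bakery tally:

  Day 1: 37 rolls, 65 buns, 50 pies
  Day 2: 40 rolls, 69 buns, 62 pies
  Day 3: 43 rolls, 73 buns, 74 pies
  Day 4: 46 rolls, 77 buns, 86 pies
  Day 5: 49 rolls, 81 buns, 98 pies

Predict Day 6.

Rolls: 37, 40, 43, 46, 49 → 52 (+3 each step).
Buns: +4 each step, so 65, 69, 73, 77, 81 → 85.
Pies — +12 each step: 50, 62, 74, 86, 98 → 110.
So the next row is 52 rolls, 85 buns, 110 pies.

52 rolls, 85 buns, 110 pies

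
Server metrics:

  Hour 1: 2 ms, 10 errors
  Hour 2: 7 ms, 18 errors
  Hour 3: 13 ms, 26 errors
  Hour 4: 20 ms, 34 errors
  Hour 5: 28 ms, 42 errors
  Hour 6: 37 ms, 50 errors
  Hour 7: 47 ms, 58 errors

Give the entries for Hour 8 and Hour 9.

58 ms, 66 errors; 70 ms, 74 errors

Ms: 2, 7, 13, 20, 28, 37, 47 → 58 → 70 (differences are 5, 6, 7, … (increasing by 1 each time)).
For the errors, +8 each step: 10, 18, 26, 34, 42, 50, 58 → 66 → 74.
So the next two lines are 58 ms, 66 errors and 70 ms, 74 errors.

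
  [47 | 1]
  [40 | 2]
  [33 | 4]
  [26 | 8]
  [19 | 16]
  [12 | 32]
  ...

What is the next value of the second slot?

64

For the first slot, −7 each step: 47, 40, 33, 26, 19, 12 → 5.
Second slot: 1, 2, 4, 8, 16, 32 → 64 (×2 each step).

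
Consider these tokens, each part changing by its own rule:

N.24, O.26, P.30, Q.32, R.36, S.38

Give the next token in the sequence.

Letter: letters move forward 1 place in the alphabet, so N, O, P, Q, R, S → T.
Second component: alternating steps +2, +4, +2, +4, …; 24, 26, 30, 32, 36, 38 → 42.
So the next token is T.42.

T.42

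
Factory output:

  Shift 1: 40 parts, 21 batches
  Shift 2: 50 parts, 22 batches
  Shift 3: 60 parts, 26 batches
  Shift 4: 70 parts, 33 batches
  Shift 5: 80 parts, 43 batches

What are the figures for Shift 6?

Parts goes 40, 50, 60, 70, 80 → 90 (+10 each step).
Batches goes 21, 22, 26, 33, 43 → 56 (differences are 1, 4, 7, … (increasing by 3 each time)).
Combining the parts gives 90 parts, 56 batches.

90 parts, 56 batches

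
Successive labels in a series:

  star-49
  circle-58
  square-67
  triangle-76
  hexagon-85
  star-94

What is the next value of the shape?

circle

Shape: star, circle, square, triangle, hexagon, star → circle (repeats star → circle → square → triangle → hexagon).
Second component: 49, 58, 67, 76, 85, 94 → 103 (+9 each step).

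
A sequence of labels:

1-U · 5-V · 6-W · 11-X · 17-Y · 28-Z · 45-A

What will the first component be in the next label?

First component: each term is the sum of the two before it, so 1, 5, 6, 11, 17, 28, 45 → 73.
For the letter, letters move forward 1 place in the alphabet, wrapping Z→A: U, V, W, X, Y, Z, A → B.

73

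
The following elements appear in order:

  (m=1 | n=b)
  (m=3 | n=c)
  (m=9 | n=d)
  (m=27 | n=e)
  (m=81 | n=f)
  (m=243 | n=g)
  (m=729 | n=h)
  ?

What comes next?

(m=2187 | n=i)

M: ×3 each step, so 1, 3, 9, 27, 81, 243, 729 → 2187.
N: letters move forward 1 place in the alphabet, so b, c, d, e, f, g, h → i.
Putting it together: (m=2187 | n=i).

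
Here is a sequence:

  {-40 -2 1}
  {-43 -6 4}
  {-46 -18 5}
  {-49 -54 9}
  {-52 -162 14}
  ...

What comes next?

First part — −3 each step: -40, -43, -46, -49, -52 → -55.
For the second part, ×3 each step: -2, -6, -18, -54, -162 → -486.
For the third part, each term is the sum of the two before it: 1, 4, 5, 9, 14 → 23.
Combining the parts gives {-55 -486 23}.

{-55 -486 23}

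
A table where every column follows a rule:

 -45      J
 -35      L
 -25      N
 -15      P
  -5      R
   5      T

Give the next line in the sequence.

15  V

First component goes -45, -35, -25, -15, -5, 5 → 15 (+10 each step).
Letter — letters move forward 2 places in the alphabet: J, L, N, P, R, T → V.
Combining the parts gives 15  V.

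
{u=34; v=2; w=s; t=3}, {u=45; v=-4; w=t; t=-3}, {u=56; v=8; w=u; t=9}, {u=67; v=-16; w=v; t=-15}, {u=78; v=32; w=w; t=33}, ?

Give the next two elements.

U: +11 each step, so 34, 45, 56, 67, 78 → 89 → 100.
V — ×(-2) each step: 2, -4, 8, -16, 32 → -64 → 128.
W: letters move forward 1 place in the alphabet, so s, t, u, v, w → x → y.
For the t, always 1 more than the v: 3, -3, 9, -15, 33 → -63 → 129.
So the next two elements are {u=89; v=-64; w=x; t=-63} and {u=100; v=128; w=y; t=129}.

{u=89; v=-64; w=x; t=-63}, {u=100; v=128; w=y; t=129}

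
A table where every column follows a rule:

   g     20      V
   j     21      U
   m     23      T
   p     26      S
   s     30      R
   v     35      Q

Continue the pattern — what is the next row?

y  41  P

First letter goes g, j, m, p, s, v → y (letters move forward 3 places in the alphabet).
For the second component, differences are 1, 2, 3, … (increasing by 1 each time): 20, 21, 23, 26, 30, 35 → 41.
Second letter: letters move back 1 place in the alphabet; V, U, T, S, R, Q → P.
Combining the parts gives y  41  P.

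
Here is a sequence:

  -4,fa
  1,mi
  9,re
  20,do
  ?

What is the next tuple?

34,ti

For the first value, differences are 5, 8, 11, … (increasing by 3 each time): -4, 1, 9, 20 → 34.
Note: fa, mi, re, do → ti (runs backward through the solfège scale do→ti).
So the next tuple is 34,ti.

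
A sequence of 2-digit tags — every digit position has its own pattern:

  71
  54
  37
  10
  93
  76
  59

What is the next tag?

First digit: 7, 5, 3, 1, 9, 7, 5 → 3 (−2 each step, mod 10).
Second digit goes 1, 4, 7, 0, 3, 6, 9 → 2 (+3 each step, mod 10).
Putting it together: 32.

32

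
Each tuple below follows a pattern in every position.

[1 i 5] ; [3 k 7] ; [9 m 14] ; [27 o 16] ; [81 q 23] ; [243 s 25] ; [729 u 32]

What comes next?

First entry: ×3 each step; 1, 3, 9, 27, 81, 243, 729 → 2187.
Letter: letters move forward 2 places in the alphabet; i, k, m, o, q, s, u → w.
Third entry: alternating steps +2, +7, +2, +7, …; 5, 7, 14, 16, 23, 25, 32 → 34.
Combining the parts gives [2187 w 34].

[2187 w 34]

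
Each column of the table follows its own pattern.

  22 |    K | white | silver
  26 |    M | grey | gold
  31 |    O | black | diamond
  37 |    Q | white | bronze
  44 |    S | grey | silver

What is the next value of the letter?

Letter: K, M, O, Q, S → U (letters move forward 2 places in the alphabet).

U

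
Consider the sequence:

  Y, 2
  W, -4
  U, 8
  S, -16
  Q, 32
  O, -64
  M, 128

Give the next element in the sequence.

Letter goes Y, W, U, S, Q, O, M → K (letters move back 2 places in the alphabet).
Second part: ×(-2) each step; 2, -4, 8, -16, 32, -64, 128 → -256.
Combining the parts gives K, -256.

K, -256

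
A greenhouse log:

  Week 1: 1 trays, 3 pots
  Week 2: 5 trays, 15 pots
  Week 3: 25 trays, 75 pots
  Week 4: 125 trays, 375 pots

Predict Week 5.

625 trays, 1875 pots

Trays: ×5 each step, so 1, 5, 25, 125 → 625.
For the pots, ×5 each step: 3, 15, 75, 375 → 1875.
Putting it together: 625 trays, 1875 pots.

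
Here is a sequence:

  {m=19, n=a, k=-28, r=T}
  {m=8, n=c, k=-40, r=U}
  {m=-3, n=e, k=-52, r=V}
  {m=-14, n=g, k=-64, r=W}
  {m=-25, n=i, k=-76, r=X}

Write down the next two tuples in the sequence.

M: −11 each step, so 19, 8, -3, -14, -25 → -36 → -47.
N — letters move forward 2 places in the alphabet: a, c, e, g, i → k → m.
For the k, −12 each step: -28, -40, -52, -64, -76 → -88 → -100.
R goes T, U, V, W, X → Y → Z (letters move forward 1 place in the alphabet).
Putting the parts together: {m=-36, n=k, k=-88, r=Y} and then {m=-47, n=m, k=-100, r=Z}.

{m=-36, n=k, k=-88, r=Y}, {m=-47, n=m, k=-100, r=Z}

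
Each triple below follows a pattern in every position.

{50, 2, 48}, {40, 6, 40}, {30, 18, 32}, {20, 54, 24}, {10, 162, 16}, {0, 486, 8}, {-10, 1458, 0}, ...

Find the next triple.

For the first entry, −10 each step: 50, 40, 30, 20, 10, 0, -10 → -20.
For the second entry, ×3 each step: 2, 6, 18, 54, 162, 486, 1458 → 4374.
Third entry goes 48, 40, 32, 24, 16, 8, 0 → -8 (−8 each step).
So the next triple is {-20, 4374, -8}.

{-20, 4374, -8}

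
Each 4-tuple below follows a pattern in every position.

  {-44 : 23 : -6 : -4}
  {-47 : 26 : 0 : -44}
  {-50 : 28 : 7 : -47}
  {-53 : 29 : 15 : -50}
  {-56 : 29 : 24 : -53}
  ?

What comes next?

First part goes -44, -47, -50, -53, -56 → -59 (−3 each step).
For the second part, differences are 3, 2, 1, … (decreasing by 1 each time): 23, 26, 28, 29, 29 → 28.
Third part: differences are 6, 7, 8, … (increasing by 1 each time), so -6, 0, 7, 15, 24 → 34.
Fourth part: always the previous value of the first part, so -4, -44, -47, -50, -53 → -56.
Putting it together: {-59 : 28 : 34 : -56}.

{-59 : 28 : 34 : -56}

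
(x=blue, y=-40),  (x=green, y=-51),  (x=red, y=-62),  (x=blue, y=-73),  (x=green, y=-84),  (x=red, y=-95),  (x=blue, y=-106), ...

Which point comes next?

X goes blue, green, red, blue, green, red, blue → green (repeats blue → green → red).
Y — −11 each step: -40, -51, -62, -73, -84, -95, -106 → -117.
So the next point is (x=green, y=-117).

(x=green, y=-117)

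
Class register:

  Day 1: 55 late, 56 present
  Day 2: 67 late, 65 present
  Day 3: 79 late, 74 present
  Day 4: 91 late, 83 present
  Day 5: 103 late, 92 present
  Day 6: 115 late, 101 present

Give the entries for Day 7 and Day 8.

Late — +12 each step: 55, 67, 79, 91, 103, 115 → 127 → 139.
Present goes 56, 65, 74, 83, 92, 101 → 110 → 119 (+9 each step).
Putting the parts together: 127 late, 110 present and then 139 late, 119 present.

127 late, 110 present; 139 late, 119 present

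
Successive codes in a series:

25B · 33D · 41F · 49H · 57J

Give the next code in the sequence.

65L

First component: +8 each step; 25, 33, 41, 49, 57 → 65.
Letter: B, D, F, H, J → L (letters move forward 2 places in the alphabet).
Putting it together: 65L.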